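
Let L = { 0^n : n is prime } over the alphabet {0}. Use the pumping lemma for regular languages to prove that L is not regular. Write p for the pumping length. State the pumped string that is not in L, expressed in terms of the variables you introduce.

0^{q(1+k)}

Toward a contradiction, assume L is regular with pumping length p.
Let q be a prime with q ≥ p+2 (infinitely many primes exist), and take w = 0^q ∈ L with |w| = q ≥ p.
By the pumping lemma, w = xyz with |xy| ≤ p and |y| > 0.
Then y = 0^k for some k with 1 ≤ k ≤ p.
Since 1 ≤ k ≤ p, |xz| = q-k. Pump with i = q+1: |xy^{q+1}z| = (q-k)+(q+1)k = q+qk = q(1+k), which is composite (both factors ≥ 2). So xy^{q+1}z = 0^{q(1+k)} ∉ L.
Contradiction. Therefore L is not regular.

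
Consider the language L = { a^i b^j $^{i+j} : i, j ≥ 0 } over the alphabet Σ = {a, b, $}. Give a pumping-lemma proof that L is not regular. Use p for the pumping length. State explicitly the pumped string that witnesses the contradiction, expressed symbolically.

a^{p+k} b^p $^{2p}

Suppose for contradiction that L is regular, and let p be the pumping length.
Take w = a^p b^p $^{2p} ∈ L (with i=j=p, i+j=2p), |w| = 4p ≥ p.
By the pumping lemma, w = xyz with |xy| ≤ p and y is nonempty.
Since the first p symbols of w are all a's and |xy| ≤ p, y lies entirely in the leading a-block: y = a^k for some k with 1 ≤ k ≤ p.
Consider xy^2z = a^{p+k} b^p $^{2p}. Now the a- and b-counts sum to 2p+k, but the $-count is 2p ≠ 2p+k. So xy^2z ∉ L.
Contradiction. Therefore L is not regular.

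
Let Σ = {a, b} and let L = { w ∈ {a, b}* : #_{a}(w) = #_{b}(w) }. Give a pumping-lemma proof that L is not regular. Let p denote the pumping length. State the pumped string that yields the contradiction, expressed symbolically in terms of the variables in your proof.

Suppose for contradiction that L is regular, and let p be the pumping length.
Choose w = a^p b^p ∈ L with |w| = 2p ≥ p.
By the pumping lemma, w = xyz with |xy| ≤ p and y is nonempty.
Since the first p symbols of w are all a's and |xy| ≤ p, y lies entirely in the leading a-block: y = a^k for some k with 1 ≤ k ≤ p.
Pump with i = 2: xy^2z = a^{p+k} b^p has p+k occurrences of a but only p of b. Since k ≥ 1 the counts differ, so xy^2z ∉ L.
This contradicts the pumping lemma, so L is not regular.

a^{p+k} b^p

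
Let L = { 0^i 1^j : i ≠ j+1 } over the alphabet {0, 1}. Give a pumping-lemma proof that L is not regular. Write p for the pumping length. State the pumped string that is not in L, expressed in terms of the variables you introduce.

0^{p+p!} 1^{p+p!-1}

Assume L is regular; let p be its pumping constant.
Choose w = 0^p 1^{p+p!-1}. Since p ≠ (p+p!-1)+1 = p+p!, w ∈ L; and |w| ≥ p.
Write w = xyz as guaranteed by the lemma, with |xy| ≤ p and |y| ≥ 1.
Since the first p symbols of w are all 0's and |xy| ≤ p, y lies entirely in the leading 0-block: y = 0^k for some k with 1 ≤ k ≤ p.
Since 1 ≤ k ≤ p, k divides p!; set t = 1 + p!/k. Then xy^t z has p + (p!/k)·k = p + p! copies of 0. Now the 0-count is p+p! and (1-count)+1 = (p+p!-1)+1 = p+p!, so i ≠ j+1 fails. So xy^t z = 0^{p+p!} 1^{p+p!-1} ∉ L.
Contradiction. Therefore L is not regular.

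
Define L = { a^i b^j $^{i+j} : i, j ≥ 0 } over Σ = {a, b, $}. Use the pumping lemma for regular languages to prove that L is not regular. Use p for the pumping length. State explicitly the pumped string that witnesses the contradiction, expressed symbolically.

a^{p+k} b^p $^{2p}

Assume L is regular. Let p be the pumping length given by the pumping lemma.
Take w = a^p b^p $^{2p} ∈ L (with i=j=p, i+j=2p), |w| = 4p ≥ p.
By the pumping lemma, w = xyz with |xy| ≤ p and |y| ≥ 1.
Because |xy| ≤ p and w begins with p copies of a, we have y = a^k with 1 ≤ k ≤ p.
Consider xy^2z = a^{p+k} b^p $^{2p}. Now the a- and b-counts sum to 2p+k, but the $-count is 2p ≠ 2p+k. So xy^2z ∉ L.
Contradiction. Therefore L is not regular.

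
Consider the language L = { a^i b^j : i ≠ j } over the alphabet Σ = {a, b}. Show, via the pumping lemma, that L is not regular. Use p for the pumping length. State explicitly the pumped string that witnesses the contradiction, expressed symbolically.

Toward a contradiction, assume L is regular with pumping length p.
Choose w = a^p b^{p+p!}. Since p ≠ p+p!, w ∈ L; and |w| ≥ p.
By the pumping lemma, w = xyz with |xy| ≤ p and y is nonempty.
Since the first p symbols of w are all a's and |xy| ≤ p, y lies entirely in the leading a-block: y = a^k for some k with 1 ≤ k ≤ p.
Since 1 ≤ k ≤ p, k divides p!; set t = 1 + p!/k. Then xy^t z has p + (p!/k)·k = p + p! copies of a. Now the a-count equals the b-count, so i ≠ j fails. So xy^t z = a^{p+p!} b^{p+p!} ∉ L.
This contradicts the pumping lemma, so L is not regular.

a^{p+p!} b^{p+p!}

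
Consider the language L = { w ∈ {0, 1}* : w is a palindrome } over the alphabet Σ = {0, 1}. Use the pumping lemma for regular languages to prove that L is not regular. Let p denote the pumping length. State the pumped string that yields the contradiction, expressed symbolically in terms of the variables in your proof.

Assume L is regular. Let p be the pumping length given by the pumping lemma.
Take w = 0^p 1 0^p, a palindrome of length 2p+1 ≥ p.
By the pumping lemma, w = xyz with |xy| ≤ p and y is nonempty.
The first p characters of w are 0's, so xy (and hence y) consists only of 0's. Write y = 0^k, 1 ≤ k ≤ p.
Pump with i = 2: xy^2z = 0^{p+k} 1 0^p. Its reverse is 0^p 1 0^{p+k}, which differs from xy^2z since k ≥ 1. So xy^2z is not a palindrome and xy^2z ∉ L.
Contradiction. Therefore L is not regular.

0^{p+k} 1 0^p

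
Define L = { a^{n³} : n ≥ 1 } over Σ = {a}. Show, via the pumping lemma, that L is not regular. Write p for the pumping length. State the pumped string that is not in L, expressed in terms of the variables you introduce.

Assume L is regular; let p be its pumping constant.
Take w = a^{p³} ∈ L with |w| = p³ ≥ p.
Write w = xyz as guaranteed by the lemma, with |xy| ≤ p and |y| ≥ 1.
Then y = a^k for some k with 1 ≤ k ≤ p.
Pump with i = 2: xy^2z = a^{p³+k}. Since 1 ≤ k ≤ p, p³ < p³+k ≤ p³+p < p³+3p²+3p+1 = (p+1)³, so p³+k is not a perfect cube. So xy^2z ∉ L.
Contradiction. Therefore L is not regular.

a^{p³+k}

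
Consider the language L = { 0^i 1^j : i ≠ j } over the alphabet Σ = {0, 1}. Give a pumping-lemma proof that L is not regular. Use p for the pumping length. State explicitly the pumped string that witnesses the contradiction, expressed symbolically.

0^{p+p!} 1^{p+p!}

Assume L is regular. Let p be the pumping length given by the pumping lemma.
Choose w = 0^p 1^{p+p!}. Since p ≠ p+p!, w ∈ L; and |w| ≥ p.
The pumping lemma gives a decomposition w = xyz where |xy| ≤ p and y is nonempty.
Since the first p symbols of w are all 0's and |xy| ≤ p, y lies entirely in the leading 0-block: y = 0^k for some k with 1 ≤ k ≤ p.
Since 1 ≤ k ≤ p, k divides p!; set t = 1 + p!/k. Then xy^t z has p + (p!/k)·k = p + p! copies of 0. Now the 0-count equals the 1-count, so i ≠ j fails. So xy^t z = 0^{p+p!} 1^{p+p!} ∉ L.
Contradiction. Therefore L is not regular.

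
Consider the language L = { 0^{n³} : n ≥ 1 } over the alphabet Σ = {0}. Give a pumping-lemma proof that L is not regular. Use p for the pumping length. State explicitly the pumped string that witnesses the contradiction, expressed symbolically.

Assume L is regular; let p be its pumping constant.
Take w = 0^{p³} ∈ L with |w| = p³ ≥ p.
The pumping lemma gives a decomposition w = xyz where |xy| ≤ p and |y| > 0.
Then y = 0^k for some k with 1 ≤ k ≤ p.
Pump with i = 2: xy^2z = 0^{p³+k}. Since 1 ≤ k ≤ p, p³ < p³+k ≤ p³+p < p³+3p²+3p+1 = (p+1)³, so p³+k is not a perfect cube. So xy^2z ∉ L.
Contradiction. Therefore L is not regular.

0^{p³+k}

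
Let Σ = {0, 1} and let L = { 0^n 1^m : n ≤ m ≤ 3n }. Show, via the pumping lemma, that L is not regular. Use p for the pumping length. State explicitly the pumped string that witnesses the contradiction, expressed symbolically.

Assume L is regular; let p be its pumping constant.
Take w = 0^p 1^p ∈ L (since p ≤ p ≤ 3p), with |w| = 2p ≥ p.
Write w = xyz as guaranteed by the lemma, with |xy| ≤ p and |y| ≥ 1.
Since the first p symbols of w are all 0's and |xy| ≤ p, y lies entirely in the leading 0-block: y = 0^k for some k with 1 ≤ k ≤ p.
Pump with i = 2: xy^2z = 0^{p+k} 1^p. Now n = p+k > p = m, so the condition n ≤ m fails. Thus xy^2z ∉ L.
This contradicts the pumping lemma, so L is not regular.

0^{p+k} 1^p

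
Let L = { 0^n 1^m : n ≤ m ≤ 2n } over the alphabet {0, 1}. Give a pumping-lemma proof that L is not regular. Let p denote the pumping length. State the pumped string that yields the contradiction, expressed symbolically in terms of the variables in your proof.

0^{p+k} 1^p

Toward a contradiction, assume L is regular with pumping length p.
Take w = 0^p 1^p ∈ L (since p ≤ p ≤ 2p), with |w| = 2p ≥ p.
The pumping lemma gives a decomposition w = xyz where |xy| ≤ p and |y| ≥ 1.
Since the first p symbols of w are all 0's and |xy| ≤ p, y lies entirely in the leading 0-block: y = 0^k for some k with 1 ≤ k ≤ p.
Pump with i = 2: xy^2z = 0^{p+k} 1^p. Now n = p+k > p = m, so the condition n ≤ m fails. Thus xy^2z ∉ L.
This contradicts the pumping lemma, so L is not regular.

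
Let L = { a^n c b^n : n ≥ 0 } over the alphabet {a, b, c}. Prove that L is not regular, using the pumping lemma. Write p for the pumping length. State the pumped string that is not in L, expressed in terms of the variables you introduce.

a^{p+k} c b^p

Suppose for contradiction that L is regular, and let p be the pumping length.
Take w = a^p c b^p ∈ L with |w| = 2p+1 ≥ p.
By the pumping lemma, w = xyz with |xy| ≤ p and |y| ≥ 1.
The first p characters of w are a's, so xy (and hence y) consists only of a's. Write y = a^k, 1 ≤ k ≤ p.
Pump with i = 2: xy^2z = a^{p+k} c b^p, which would require p+k = p. But k ≥ 1, so xy^2z ∉ L.
This is a contradiction; hence L is not regular.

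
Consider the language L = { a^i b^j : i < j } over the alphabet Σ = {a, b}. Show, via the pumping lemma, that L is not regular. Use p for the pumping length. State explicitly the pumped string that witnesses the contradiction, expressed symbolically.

Assume L is regular; let p be its pumping constant.
Choose w = a^p b^{p+1} ∈ L, with |w| = 2p+1 ≥ p.
The pumping lemma gives a decomposition w = xyz where |xy| ≤ p and |y| > 0.
Since the first p symbols of w are all a's and |xy| ≤ p, y lies entirely in the leading a-block: y = a^k for some k with 1 ≤ k ≤ p.
Consider xy^2z = a^{p+k} b^{p+1}. Since k ≥ 1, the a-count p+k is at least p+1, so i < j fails; thus xy^2z ∉ L.
This is a contradiction; hence L is not regular.

a^{p+k} b^{p+1}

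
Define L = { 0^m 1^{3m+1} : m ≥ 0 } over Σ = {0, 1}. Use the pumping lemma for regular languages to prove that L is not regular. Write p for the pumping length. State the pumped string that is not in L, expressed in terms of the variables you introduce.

0^{p+k} 1^{3p+1}

Toward a contradiction, assume L is regular with pumping length p.
Choose w = 0^p 1^{3p+1}, which is in L with |w| = 4p+1 ≥ p.
The pumping lemma gives a decomposition w = xyz where |xy| ≤ p and y is nonempty.
The first p characters of w are 0's, so xy (and hence y) consists only of 0's. Write y = 0^k, 1 ≤ k ≤ p.
Pump with i = 2: xy^2z = 0^{p+k} 1^{3p+1}. For this to lie in L we would need 3p+1 = 3(p+k)+1, which forces k = 0. But k ≥ 1, so xy^2z ∉ L.
This is a contradiction; hence L is not regular.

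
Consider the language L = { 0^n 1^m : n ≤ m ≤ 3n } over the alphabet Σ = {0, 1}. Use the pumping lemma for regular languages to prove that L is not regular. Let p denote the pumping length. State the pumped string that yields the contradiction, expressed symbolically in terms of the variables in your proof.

Assume L is regular; let p be its pumping constant.
Take w = 0^p 1^p ∈ L (since p ≤ p ≤ 3p), with |w| = 2p ≥ p.
The pumping lemma gives a decomposition w = xyz where |xy| ≤ p and |y| ≥ 1.
Because |xy| ≤ p and w begins with p copies of 0, we have y = 0^k with 1 ≤ k ≤ p.
Pump with i = 2: xy^2z = 0^{p+k} 1^p. Now n = p+k > p = m, so the condition n ≤ m fails. Thus xy^2z ∉ L.
This is a contradiction; hence L is not regular.

0^{p+k} 1^p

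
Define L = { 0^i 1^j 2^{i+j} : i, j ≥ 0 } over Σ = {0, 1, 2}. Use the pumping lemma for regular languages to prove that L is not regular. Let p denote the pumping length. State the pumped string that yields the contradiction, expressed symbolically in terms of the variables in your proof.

Suppose for contradiction that L is regular, and let p be the pumping length.
Take w = 0^p 1^p 2^{2p} ∈ L (with i=j=p, i+j=2p), |w| = 4p ≥ p.
Write w = xyz as guaranteed by the lemma, with |xy| ≤ p and y is nonempty.
The first p characters of w are 0's, so xy (and hence y) consists only of 0's. Write y = 0^k, 1 ≤ k ≤ p.
Consider xy^2z = 0^{p+k} 1^p 2^{2p}. Now the 0- and 1-counts sum to 2p+k, but the 2-count is 2p ≠ 2p+k. So xy^2z ∉ L.
This is a contradiction; hence L is not regular.

0^{p+k} 1^p 2^{2p}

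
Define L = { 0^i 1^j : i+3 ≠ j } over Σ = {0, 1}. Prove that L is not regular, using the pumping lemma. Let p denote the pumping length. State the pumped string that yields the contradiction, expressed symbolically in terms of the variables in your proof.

Suppose for contradiction that L is regular, and let p be the pumping length.
Choose w = 0^p 1^{p+p!+3}. Since p ≠ (p+p!+3)-3 = p+p!, w ∈ L; and |w| ≥ p.
The pumping lemma gives a decomposition w = xyz where |xy| ≤ p and |y| > 0.
Since the first p symbols of w are all 0's and |xy| ≤ p, y lies entirely in the leading 0-block: y = 0^k for some k with 1 ≤ k ≤ p.
Since 1 ≤ k ≤ p, k divides p!; set t = 1 + p!/k. Then xy^t z has p + (p!/k)·k = p + p! copies of 0. Now the 0-count is p+p! and (1-count)-3 = (p+p!+3)-3 = p+p!, so i+3 ≠ j fails. So xy^t z = 0^{p+p!} 1^{p+p!+3} ∉ L.
This is a contradiction; hence L is not regular.

0^{p+p!} 1^{p+p!+3}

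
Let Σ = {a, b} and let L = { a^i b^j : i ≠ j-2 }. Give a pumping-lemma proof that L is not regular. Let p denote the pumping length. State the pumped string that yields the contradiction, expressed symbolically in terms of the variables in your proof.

Assume L is regular; let p be its pumping constant.
Choose w = a^p b^{p+p!+2}. Since p ≠ (p+p!+2)-2 = p+p!, w ∈ L; and |w| ≥ p.
Write w = xyz as guaranteed by the lemma, with |xy| ≤ p and |y| ≥ 1.
The first p characters of w are a's, so xy (and hence y) consists only of a's. Write y = a^k, 1 ≤ k ≤ p.
Since 1 ≤ k ≤ p, k divides p!; set t = 1 + p!/k. Then xy^t z has p + (p!/k)·k = p + p! copies of a. Now the a-count is p+p! and (b-count)-2 = (p+p!+2)-2 = p+p!, so i ≠ j-2 fails. So xy^t z = a^{p+p!} b^{p+p!+2} ∉ L.
This is a contradiction; hence L is not regular.

a^{p+p!} b^{p+p!+2}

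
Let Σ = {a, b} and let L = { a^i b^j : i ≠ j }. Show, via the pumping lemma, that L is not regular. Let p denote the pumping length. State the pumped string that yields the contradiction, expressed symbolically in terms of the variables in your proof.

a^{p+p!} b^{p+p!}

Suppose for contradiction that L is regular, and let p be the pumping length.
Choose w = a^p b^{p+p!}. Since p ≠ p+p!, w ∈ L; and |w| ≥ p.
The pumping lemma gives a decomposition w = xyz where |xy| ≤ p and |y| ≥ 1.
Since the first p symbols of w are all a's and |xy| ≤ p, y lies entirely in the leading a-block: y = a^k for some k with 1 ≤ k ≤ p.
Since 1 ≤ k ≤ p, k divides p!; set t = 1 + p!/k. Then xy^t z has p + (p!/k)·k = p + p! copies of a. Now the a-count equals the b-count, so i ≠ j fails. So xy^t z = a^{p+p!} b^{p+p!} ∉ L.
This is a contradiction; hence L is not regular.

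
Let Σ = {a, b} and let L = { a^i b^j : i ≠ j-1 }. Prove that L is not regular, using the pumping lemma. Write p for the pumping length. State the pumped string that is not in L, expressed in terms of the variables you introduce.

a^{p+p!} b^{p+p!+1}

Suppose for contradiction that L is regular, and let p be the pumping length.
Choose w = a^p b^{p+p!+1}. Since p ≠ (p+p!+1)-1 = p+p!, w ∈ L; and |w| ≥ p.
By the pumping lemma, w = xyz with |xy| ≤ p and |y| > 0.
The first p characters of w are a's, so xy (and hence y) consists only of a's. Write y = a^k, 1 ≤ k ≤ p.
Since 1 ≤ k ≤ p, k divides p!; set t = 1 + p!/k. Then xy^t z has p + (p!/k)·k = p + p! copies of a. Now the a-count is p+p! and (b-count)-1 = (p+p!+1)-1 = p+p!, so i ≠ j-1 fails. So xy^t z = a^{p+p!} b^{p+p!+1} ∉ L.
This contradicts the pumping lemma, so L is not regular.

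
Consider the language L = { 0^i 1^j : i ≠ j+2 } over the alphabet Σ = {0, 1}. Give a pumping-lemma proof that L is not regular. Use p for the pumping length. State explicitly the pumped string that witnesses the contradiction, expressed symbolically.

Suppose for contradiction that L is regular, and let p be the pumping length.
Choose w = 0^p 1^{p+p!-2}. Since p ≠ (p+p!-2)+2 = p+p!, w ∈ L; and |w| ≥ p.
Write w = xyz as guaranteed by the lemma, with |xy| ≤ p and |y| ≥ 1.
Since the first p symbols of w are all 0's and |xy| ≤ p, y lies entirely in the leading 0-block: y = 0^k for some k with 1 ≤ k ≤ p.
Since 1 ≤ k ≤ p, k divides p!; set t = 1 + p!/k. Then xy^t z has p + (p!/k)·k = p + p! copies of 0. Now the 0-count is p+p! and (1-count)+2 = (p+p!-2)+2 = p+p!, so i ≠ j+2 fails. So xy^t z = 0^{p+p!} 1^{p+p!-2} ∉ L.
This contradicts the pumping lemma, so L is not regular.

0^{p+p!} 1^{p+p!-2}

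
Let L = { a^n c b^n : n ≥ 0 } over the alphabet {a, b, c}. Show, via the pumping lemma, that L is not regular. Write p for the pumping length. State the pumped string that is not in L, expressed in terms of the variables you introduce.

a^{p+k} c b^p

Toward a contradiction, assume L is regular with pumping length p.
Take w = a^p c b^p ∈ L with |w| = 2p+1 ≥ p.
The pumping lemma gives a decomposition w = xyz where |xy| ≤ p and y is nonempty.
Since the first p symbols of w are all a's and |xy| ≤ p, y lies entirely in the leading a-block: y = a^k for some k with 1 ≤ k ≤ p.
Pump with i = 2: xy^2z = a^{p+k} c b^p, which would require p+k = p. But k ≥ 1, so xy^2z ∉ L.
Contradiction. Therefore L is not regular.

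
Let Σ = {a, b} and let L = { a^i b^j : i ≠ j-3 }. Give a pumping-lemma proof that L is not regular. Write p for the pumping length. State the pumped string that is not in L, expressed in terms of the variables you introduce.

a^{p+p!} b^{p+p!+3}

Toward a contradiction, assume L is regular with pumping length p.
Choose w = a^p b^{p+p!+3}. Since p ≠ (p+p!+3)-3 = p+p!, w ∈ L; and |w| ≥ p.
The pumping lemma gives a decomposition w = xyz where |xy| ≤ p and |y| > 0.
The first p characters of w are a's, so xy (and hence y) consists only of a's. Write y = a^k, 1 ≤ k ≤ p.
Since 1 ≤ k ≤ p, k divides p!; set t = 1 + p!/k. Then xy^t z has p + (p!/k)·k = p + p! copies of a. Now the a-count is p+p! and (b-count)-3 = (p+p!+3)-3 = p+p!, so i ≠ j-3 fails. So xy^t z = a^{p+p!} b^{p+p!+3} ∉ L.
Contradiction. Therefore L is not regular.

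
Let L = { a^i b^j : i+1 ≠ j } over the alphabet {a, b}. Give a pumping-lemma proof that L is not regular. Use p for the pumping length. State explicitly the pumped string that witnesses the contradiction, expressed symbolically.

Assume L is regular; let p be its pumping constant.
Choose w = a^p b^{p+p!+1}. Since p ≠ (p+p!+1)-1 = p+p!, w ∈ L; and |w| ≥ p.
The pumping lemma gives a decomposition w = xyz where |xy| ≤ p and y is nonempty.
The first p characters of w are a's, so xy (and hence y) consists only of a's. Write y = a^k, 1 ≤ k ≤ p.
Since 1 ≤ k ≤ p, k divides p!; set t = 1 + p!/k. Then xy^t z has p + (p!/k)·k = p + p! copies of a. Now the a-count is p+p! and (b-count)-1 = (p+p!+1)-1 = p+p!, so i+1 ≠ j fails. So xy^t z = a^{p+p!} b^{p+p!+1} ∉ L.
Contradiction. Therefore L is not regular.

a^{p+p!} b^{p+p!+1}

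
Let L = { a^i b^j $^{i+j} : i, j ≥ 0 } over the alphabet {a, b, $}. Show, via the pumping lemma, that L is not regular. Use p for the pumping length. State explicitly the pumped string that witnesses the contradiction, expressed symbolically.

a^{p+k} b^p $^{2p}

Suppose for contradiction that L is regular, and let p be the pumping length.
Take w = a^p b^p $^{2p} ∈ L (with i=j=p, i+j=2p), |w| = 4p ≥ p.
Write w = xyz as guaranteed by the lemma, with |xy| ≤ p and |y| > 0.
The first p characters of w are a's, so xy (and hence y) consists only of a's. Write y = a^k, 1 ≤ k ≤ p.
Consider xy^2z = a^{p+k} b^p $^{2p}. Now the a- and b-counts sum to 2p+k, but the $-count is 2p ≠ 2p+k. So xy^2z ∉ L.
This contradicts the pumping lemma, so L is not regular.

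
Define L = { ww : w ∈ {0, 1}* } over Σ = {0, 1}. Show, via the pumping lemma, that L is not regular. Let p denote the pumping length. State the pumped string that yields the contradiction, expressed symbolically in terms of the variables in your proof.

0^{p+k} 1^p 0^p 1^p

Suppose for contradiction that L is regular, and let p be the pumping length.
Take w = 0^p 1^p 0^p 1^p = uu where u = 0^p1^p; then w ∈ L and |w| = 4p ≥ p.
Write w = xyz as guaranteed by the lemma, with |xy| ≤ p and |y| ≥ 1.
The first p characters of w are 0's, so xy (and hence y) consists only of 0's. Write y = 0^k, 1 ≤ k ≤ p.
Pump with i = 2: xy^2z = 0^{p+k} 1^p 0^p 1^p, of length 4p+k. Suppose this equals vv. The string starts with 0 and ends with 1, so v does too; thus the boundary between the two copies of v is a 1→0 transition. There is exactly one such transition, at position 2p+k, so |v| = 2p+k and |vv| = 4p+2k ≠ 4p+k since k ≥ 1. So xy^2z ∉ L.
Contradiction. Therefore L is not regular.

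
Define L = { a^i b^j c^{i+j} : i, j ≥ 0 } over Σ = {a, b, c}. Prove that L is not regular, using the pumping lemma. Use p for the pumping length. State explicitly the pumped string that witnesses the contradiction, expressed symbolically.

a^{p+k} b^p c^{2p}

Assume L is regular. Let p be the pumping length given by the pumping lemma.
Take w = a^p b^p c^{2p} ∈ L (with i=j=p, i+j=2p), |w| = 4p ≥ p.
Write w = xyz as guaranteed by the lemma, with |xy| ≤ p and |y| ≥ 1.
Since the first p symbols of w are all a's and |xy| ≤ p, y lies entirely in the leading a-block: y = a^k for some k with 1 ≤ k ≤ p.
Consider xy^2z = a^{p+k} b^p c^{2p}. Now the a- and b-counts sum to 2p+k, but the c-count is 2p ≠ 2p+k. So xy^2z ∉ L.
This contradicts the pumping lemma, so L is not regular.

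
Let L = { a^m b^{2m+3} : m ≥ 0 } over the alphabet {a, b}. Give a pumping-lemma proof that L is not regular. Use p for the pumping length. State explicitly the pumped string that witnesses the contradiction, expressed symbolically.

Assume L is regular; let p be its pumping constant.
Choose w = a^p b^{2p+3}, which is in L with |w| = 3p+3 ≥ p.
The pumping lemma gives a decomposition w = xyz where |xy| ≤ p and |y| ≥ 1.
The first p characters of w are a's, so xy (and hence y) consists only of a's. Write y = a^k, 1 ≤ k ≤ p.
Pump with i = 2: xy^2z = a^{p+k} b^{2p+3}. For this to lie in L we would need 2p+3 = 2(p+k)+3, which forces k = 0. But k ≥ 1, so xy^2z ∉ L.
This contradicts the pumping lemma, so L is not regular.

a^{p+k} b^{2p+3}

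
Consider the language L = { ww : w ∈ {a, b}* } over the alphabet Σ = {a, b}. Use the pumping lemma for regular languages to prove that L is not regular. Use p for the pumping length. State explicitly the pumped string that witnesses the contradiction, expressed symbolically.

Assume L is regular; let p be its pumping constant.
Take w = a^p b^p a^p b^p = uu where u = a^pb^p; then w ∈ L and |w| = 4p ≥ p.
Write w = xyz as guaranteed by the lemma, with |xy| ≤ p and |y| > 0.
Since the first p symbols of w are all a's and |xy| ≤ p, y lies entirely in the leading a-block: y = a^k for some k with 1 ≤ k ≤ p.
Pump with i = 2: xy^2z = a^{p+k} b^p a^p b^p, of length 4p+k. Suppose this equals vv. The string starts with a and ends with b, so v does too; thus the boundary between the two copies of v is a b→a transition. There is exactly one such transition, at position 2p+k, so |v| = 2p+k and |vv| = 4p+2k ≠ 4p+k since k ≥ 1. So xy^2z ∉ L.
This contradicts the pumping lemma, so L is not regular.

a^{p+k} b^p a^p b^p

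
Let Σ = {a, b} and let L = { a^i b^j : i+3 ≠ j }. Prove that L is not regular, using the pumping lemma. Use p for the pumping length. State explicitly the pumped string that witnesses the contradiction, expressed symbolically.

a^{p+p!} b^{p+p!+3}

Assume L is regular; let p be its pumping constant.
Choose w = a^p b^{p+p!+3}. Since p ≠ (p+p!+3)-3 = p+p!, w ∈ L; and |w| ≥ p.
Write w = xyz as guaranteed by the lemma, with |xy| ≤ p and |y| > 0.
The first p characters of w are a's, so xy (and hence y) consists only of a's. Write y = a^k, 1 ≤ k ≤ p.
Since 1 ≤ k ≤ p, k divides p!; set t = 1 + p!/k. Then xy^t z has p + (p!/k)·k = p + p! copies of a. Now the a-count is p+p! and (b-count)-3 = (p+p!+3)-3 = p+p!, so i+3 ≠ j fails. So xy^t z = a^{p+p!} b^{p+p!+3} ∉ L.
This is a contradiction; hence L is not regular.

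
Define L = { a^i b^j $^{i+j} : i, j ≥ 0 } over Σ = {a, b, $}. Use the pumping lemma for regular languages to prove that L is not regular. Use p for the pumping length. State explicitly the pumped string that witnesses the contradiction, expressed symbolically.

Assume L is regular; let p be its pumping constant.
Take w = a^p b^p $^{2p} ∈ L (with i=j=p, i+j=2p), |w| = 4p ≥ p.
Write w = xyz as guaranteed by the lemma, with |xy| ≤ p and |y| > 0.
Since the first p symbols of w are all a's and |xy| ≤ p, y lies entirely in the leading a-block: y = a^k for some k with 1 ≤ k ≤ p.
Consider xy^2z = a^{p+k} b^p $^{2p}. Now the a- and b-counts sum to 2p+k, but the $-count is 2p ≠ 2p+k. So xy^2z ∉ L.
Contradiction. Therefore L is not regular.

a^{p+k} b^p $^{2p}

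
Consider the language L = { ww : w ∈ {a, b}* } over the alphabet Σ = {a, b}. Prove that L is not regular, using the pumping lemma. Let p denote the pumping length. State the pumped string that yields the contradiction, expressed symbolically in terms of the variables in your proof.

a^{p+k} b^p a^p b^p

Toward a contradiction, assume L is regular with pumping length p.
Take w = a^p b^p a^p b^p = uu where u = a^pb^p; then w ∈ L and |w| = 4p ≥ p.
By the pumping lemma, w = xyz with |xy| ≤ p and y is nonempty.
Since the first p symbols of w are all a's and |xy| ≤ p, y lies entirely in the leading a-block: y = a^k for some k with 1 ≤ k ≤ p.
Pump with i = 2: xy^2z = a^{p+k} b^p a^p b^p, of length 4p+k. Suppose this equals vv. The string starts with a and ends with b, so v does too; thus the boundary between the two copies of v is a b→a transition. There is exactly one such transition, at position 2p+k, so |v| = 2p+k and |vv| = 4p+2k ≠ 4p+k since k ≥ 1. So xy^2z ∉ L.
Contradiction. Therefore L is not regular.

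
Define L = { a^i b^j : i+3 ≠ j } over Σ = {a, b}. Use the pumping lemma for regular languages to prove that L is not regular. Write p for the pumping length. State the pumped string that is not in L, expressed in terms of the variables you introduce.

a^{p+p!} b^{p+p!+3}

Toward a contradiction, assume L is regular with pumping length p.
Choose w = a^p b^{p+p!+3}. Since p ≠ (p+p!+3)-3 = p+p!, w ∈ L; and |w| ≥ p.
By the pumping lemma, w = xyz with |xy| ≤ p and y is nonempty.
Since the first p symbols of w are all a's and |xy| ≤ p, y lies entirely in the leading a-block: y = a^k for some k with 1 ≤ k ≤ p.
Since 1 ≤ k ≤ p, k divides p!; set t = 1 + p!/k. Then xy^t z has p + (p!/k)·k = p + p! copies of a. Now the a-count is p+p! and (b-count)-3 = (p+p!+3)-3 = p+p!, so i+3 ≠ j fails. So xy^t z = a^{p+p!} b^{p+p!+3} ∉ L.
This is a contradiction; hence L is not regular.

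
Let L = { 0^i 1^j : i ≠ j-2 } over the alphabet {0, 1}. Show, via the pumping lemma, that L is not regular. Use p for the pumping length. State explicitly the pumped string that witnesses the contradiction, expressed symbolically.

Suppose for contradiction that L is regular, and let p be the pumping length.
Choose w = 0^p 1^{p+p!+2}. Since p ≠ (p+p!+2)-2 = p+p!, w ∈ L; and |w| ≥ p.
Write w = xyz as guaranteed by the lemma, with |xy| ≤ p and |y| ≥ 1.
The first p characters of w are 0's, so xy (and hence y) consists only of 0's. Write y = 0^k, 1 ≤ k ≤ p.
Since 1 ≤ k ≤ p, k divides p!; set t = 1 + p!/k. Then xy^t z has p + (p!/k)·k = p + p! copies of 0. Now the 0-count is p+p! and (1-count)-2 = (p+p!+2)-2 = p+p!, so i ≠ j-2 fails. So xy^t z = 0^{p+p!} 1^{p+p!+2} ∉ L.
Contradiction. Therefore L is not regular.

0^{p+p!} 1^{p+p!+2}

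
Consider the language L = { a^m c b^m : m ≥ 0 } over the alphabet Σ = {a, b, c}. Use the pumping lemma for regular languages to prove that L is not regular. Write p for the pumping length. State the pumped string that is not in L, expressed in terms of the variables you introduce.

a^{p+k} c b^p

Suppose for contradiction that L is regular, and let p be the pumping length.
Take w = a^p c b^p ∈ L with |w| = 2p+1 ≥ p.
Write w = xyz as guaranteed by the lemma, with |xy| ≤ p and |y| ≥ 1.
The first p characters of w are a's, so xy (and hence y) consists only of a's. Write y = a^k, 1 ≤ k ≤ p.
Pump with i = 2: xy^2z = a^{p+k} c b^p, which would require p+k = p. But k ≥ 1, so xy^2z ∉ L.
This contradicts the pumping lemma, so L is not regular.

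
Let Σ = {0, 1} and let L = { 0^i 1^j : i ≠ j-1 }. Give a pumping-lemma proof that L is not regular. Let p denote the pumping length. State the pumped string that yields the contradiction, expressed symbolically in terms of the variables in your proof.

Suppose for contradiction that L is regular, and let p be the pumping length.
Choose w = 0^p 1^{p+p!+1}. Since p ≠ (p+p!+1)-1 = p+p!, w ∈ L; and |w| ≥ p.
Write w = xyz as guaranteed by the lemma, with |xy| ≤ p and y is nonempty.
Since the first p symbols of w are all 0's and |xy| ≤ p, y lies entirely in the leading 0-block: y = 0^k for some k with 1 ≤ k ≤ p.
Since 1 ≤ k ≤ p, k divides p!; set t = 1 + p!/k. Then xy^t z has p + (p!/k)·k = p + p! copies of 0. Now the 0-count is p+p! and (1-count)-1 = (p+p!+1)-1 = p+p!, so i ≠ j-1 fails. So xy^t z = 0^{p+p!} 1^{p+p!+1} ∉ L.
This contradicts the pumping lemma, so L is not regular.

0^{p+p!} 1^{p+p!+1}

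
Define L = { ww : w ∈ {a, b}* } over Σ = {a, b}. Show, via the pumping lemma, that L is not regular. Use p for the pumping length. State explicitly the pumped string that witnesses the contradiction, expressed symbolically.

Assume L is regular. Let p be the pumping length given by the pumping lemma.
Take w = a^p b^p a^p b^p = uu where u = a^pb^p; then w ∈ L and |w| = 4p ≥ p.
The pumping lemma gives a decomposition w = xyz where |xy| ≤ p and |y| ≥ 1.
The first p characters of w are a's, so xy (and hence y) consists only of a's. Write y = a^k, 1 ≤ k ≤ p.
Pump with i = 2: xy^2z = a^{p+k} b^p a^p b^p, of length 4p+k. Suppose this equals vv. The string starts with a and ends with b, so v does too; thus the boundary between the two copies of v is a b→a transition. There is exactly one such transition, at position 2p+k, so |v| = 2p+k and |vv| = 4p+2k ≠ 4p+k since k ≥ 1. So xy^2z ∉ L.
Contradiction. Therefore L is not regular.

a^{p+k} b^p a^p b^p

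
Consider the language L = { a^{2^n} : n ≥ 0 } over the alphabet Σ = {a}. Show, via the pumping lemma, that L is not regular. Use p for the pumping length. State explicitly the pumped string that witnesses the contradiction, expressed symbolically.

a^{2^p+k}

Assume L is regular; let p be its pumping constant.
Take w = a^{2^p} ∈ L with |w| = 2^p ≥ p.
Write w = xyz as guaranteed by the lemma, with |xy| ≤ p and |y| > 0.
Then y = a^k for some k with 1 ≤ k ≤ p.
Pump with i = 2: xy^2z = a^{2^p+k}. Since 1 ≤ k ≤ p < 2^p, we have 2^p < 2^p+k < 2^{p+1}, so 2^p+k is not a power of 2. So xy^2z ∉ L.
This contradicts the pumping lemma, so L is not regular.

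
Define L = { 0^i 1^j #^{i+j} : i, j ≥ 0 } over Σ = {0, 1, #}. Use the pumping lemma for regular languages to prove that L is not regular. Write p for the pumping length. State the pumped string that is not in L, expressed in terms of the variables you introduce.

0^{p+k} 1^p #^{2p}

Toward a contradiction, assume L is regular with pumping length p.
Take w = 0^p 1^p #^{2p} ∈ L (with i=j=p, i+j=2p), |w| = 4p ≥ p.
Write w = xyz as guaranteed by the lemma, with |xy| ≤ p and |y| ≥ 1.
Because |xy| ≤ p and w begins with p copies of 0, we have y = 0^k with 1 ≤ k ≤ p.
Consider xy^2z = 0^{p+k} 1^p #^{2p}. Now the 0- and 1-counts sum to 2p+k, but the #-count is 2p ≠ 2p+k. So xy^2z ∉ L.
This contradicts the pumping lemma, so L is not regular.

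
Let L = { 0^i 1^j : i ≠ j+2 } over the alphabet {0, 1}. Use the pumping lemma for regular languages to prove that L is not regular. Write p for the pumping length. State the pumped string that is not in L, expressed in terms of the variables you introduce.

0^{p+p!} 1^{p+p!-2}

Assume L is regular; let p be its pumping constant.
Choose w = 0^p 1^{p+p!-2}. Since p ≠ (p+p!-2)+2 = p+p!, w ∈ L; and |w| ≥ p.
By the pumping lemma, w = xyz with |xy| ≤ p and y is nonempty.
The first p characters of w are 0's, so xy (and hence y) consists only of 0's. Write y = 0^k, 1 ≤ k ≤ p.
Since 1 ≤ k ≤ p, k divides p!; set t = 1 + p!/k. Then xy^t z has p + (p!/k)·k = p + p! copies of 0. Now the 0-count is p+p! and (1-count)+2 = (p+p!-2)+2 = p+p!, so i ≠ j+2 fails. So xy^t z = 0^{p+p!} 1^{p+p!-2} ∉ L.
This contradicts the pumping lemma, so L is not regular.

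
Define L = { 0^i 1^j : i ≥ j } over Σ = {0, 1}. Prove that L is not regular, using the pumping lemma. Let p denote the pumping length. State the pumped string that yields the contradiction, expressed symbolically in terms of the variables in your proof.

0^{p-k} 1^p

Toward a contradiction, assume L is regular with pumping length p.
Choose w = 0^p 1^p ∈ L, with |w| = 2p ≥ p.
The pumping lemma gives a decomposition w = xyz where |xy| ≤ p and |y| > 0.
Since the first p symbols of w are all 0's and |xy| ≤ p, y lies entirely in the leading 0-block: y = 0^k for some k with 1 ≤ k ≤ p.
Consider xy^0z = xz = 0^{p-k} 1^p. Since k ≥ 1, the 0-count p-k is less than p, so i ≥ j fails; thus xz ∉ L.
Contradiction. Therefore L is not regular.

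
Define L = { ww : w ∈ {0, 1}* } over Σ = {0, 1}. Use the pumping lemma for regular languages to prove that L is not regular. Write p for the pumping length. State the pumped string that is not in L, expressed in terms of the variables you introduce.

0^{p+k} 1^p 0^p 1^p

Toward a contradiction, assume L is regular with pumping length p.
Take w = 0^p 1^p 0^p 1^p = uu where u = 0^p1^p; then w ∈ L and |w| = 4p ≥ p.
By the pumping lemma, w = xyz with |xy| ≤ p and y is nonempty.
Since the first p symbols of w are all 0's and |xy| ≤ p, y lies entirely in the leading 0-block: y = 0^k for some k with 1 ≤ k ≤ p.
Pump with i = 2: xy^2z = 0^{p+k} 1^p 0^p 1^p, of length 4p+k. Suppose this equals vv. The string starts with 0 and ends with 1, so v does too; thus the boundary between the two copies of v is a 1→0 transition. There is exactly one such transition, at position 2p+k, so |v| = 2p+k and |vv| = 4p+2k ≠ 4p+k since k ≥ 1. So xy^2z ∉ L.
This is a contradiction; hence L is not regular.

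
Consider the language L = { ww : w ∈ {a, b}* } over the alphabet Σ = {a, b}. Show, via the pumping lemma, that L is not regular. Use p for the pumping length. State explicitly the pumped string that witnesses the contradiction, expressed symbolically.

a^{p+k} b^p a^p b^p

Suppose for contradiction that L is regular, and let p be the pumping length.
Take w = a^p b^p a^p b^p = uu where u = a^pb^p; then w ∈ L and |w| = 4p ≥ p.
The pumping lemma gives a decomposition w = xyz where |xy| ≤ p and y is nonempty.
Since the first p symbols of w are all a's and |xy| ≤ p, y lies entirely in the leading a-block: y = a^k for some k with 1 ≤ k ≤ p.
Pump with i = 2: xy^2z = a^{p+k} b^p a^p b^p, of length 4p+k. Suppose this equals vv. The string starts with a and ends with b, so v does too; thus the boundary between the two copies of v is a b→a transition. There is exactly one such transition, at position 2p+k, so |v| = 2p+k and |vv| = 4p+2k ≠ 4p+k since k ≥ 1. So xy^2z ∉ L.
This is a contradiction; hence L is not regular.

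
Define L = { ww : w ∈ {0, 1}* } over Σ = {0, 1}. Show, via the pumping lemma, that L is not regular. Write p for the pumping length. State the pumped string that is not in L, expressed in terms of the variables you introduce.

0^{p+k} 1^p 0^p 1^p

Assume L is regular. Let p be the pumping length given by the pumping lemma.
Take w = 0^p 1^p 0^p 1^p = uu where u = 0^p1^p; then w ∈ L and |w| = 4p ≥ p.
Write w = xyz as guaranteed by the lemma, with |xy| ≤ p and |y| ≥ 1.
Since the first p symbols of w are all 0's and |xy| ≤ p, y lies entirely in the leading 0-block: y = 0^k for some k with 1 ≤ k ≤ p.
Pump with i = 2: xy^2z = 0^{p+k} 1^p 0^p 1^p, of length 4p+k. Suppose this equals vv. The string starts with 0 and ends with 1, so v does too; thus the boundary between the two copies of v is a 1→0 transition. There is exactly one such transition, at position 2p+k, so |v| = 2p+k and |vv| = 4p+2k ≠ 4p+k since k ≥ 1. So xy^2z ∉ L.
This is a contradiction; hence L is not regular.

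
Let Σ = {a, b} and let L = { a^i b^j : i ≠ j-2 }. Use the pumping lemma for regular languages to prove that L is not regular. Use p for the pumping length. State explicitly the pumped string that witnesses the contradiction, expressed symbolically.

Suppose for contradiction that L is regular, and let p be the pumping length.
Choose w = a^p b^{p+p!+2}. Since p ≠ (p+p!+2)-2 = p+p!, w ∈ L; and |w| ≥ p.
By the pumping lemma, w = xyz with |xy| ≤ p and y is nonempty.
The first p characters of w are a's, so xy (and hence y) consists only of a's. Write y = a^k, 1 ≤ k ≤ p.
Since 1 ≤ k ≤ p, k divides p!; set t = 1 + p!/k. Then xy^t z has p + (p!/k)·k = p + p! copies of a. Now the a-count is p+p! and (b-count)-2 = (p+p!+2)-2 = p+p!, so i ≠ j-2 fails. So xy^t z = a^{p+p!} b^{p+p!+2} ∉ L.
This contradicts the pumping lemma, so L is not regular.

a^{p+p!} b^{p+p!+2}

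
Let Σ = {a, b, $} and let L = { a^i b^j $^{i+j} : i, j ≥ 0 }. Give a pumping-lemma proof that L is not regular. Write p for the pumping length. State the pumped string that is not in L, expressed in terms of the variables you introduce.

Assume L is regular. Let p be the pumping length given by the pumping lemma.
Take w = a^p b^p $^{2p} ∈ L (with i=j=p, i+j=2p), |w| = 4p ≥ p.
By the pumping lemma, w = xyz with |xy| ≤ p and |y| > 0.
Because |xy| ≤ p and w begins with p copies of a, we have y = a^k with 1 ≤ k ≤ p.
Consider xy^2z = a^{p+k} b^p $^{2p}. Now the a- and b-counts sum to 2p+k, but the $-count is 2p ≠ 2p+k. So xy^2z ∉ L.
This contradicts the pumping lemma, so L is not regular.

a^{p+k} b^p $^{2p}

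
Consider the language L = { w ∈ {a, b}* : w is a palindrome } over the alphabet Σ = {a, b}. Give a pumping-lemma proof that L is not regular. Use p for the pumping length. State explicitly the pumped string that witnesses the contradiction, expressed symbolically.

Assume L is regular. Let p be the pumping length given by the pumping lemma.
Take w = a^p b a^p, a palindrome of length 2p+1 ≥ p.
The pumping lemma gives a decomposition w = xyz where |xy| ≤ p and |y| ≥ 1.
Because |xy| ≤ p and w begins with p copies of a, we have y = a^k with 1 ≤ k ≤ p.
Pump with i = 2: xy^2z = a^{p+k} b a^p. Its reverse is a^p b a^{p+k}, which differs from xy^2z since k ≥ 1. So xy^2z is not a palindrome and xy^2z ∉ L.
This contradicts the pumping lemma, so L is not regular.

a^{p+k} b a^p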